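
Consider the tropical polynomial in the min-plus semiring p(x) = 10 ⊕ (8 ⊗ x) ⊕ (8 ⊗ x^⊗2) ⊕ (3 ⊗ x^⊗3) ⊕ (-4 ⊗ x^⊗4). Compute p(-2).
p(-2) = -12

A tropical monomial a ⊗ x^⊗i evaluates to a + i · x. Evaluating each term at x = -2:
  Term 0 contributes 10 + 0 · -2 = 10
  Term 1 contributes 8 + 1 · -2 = 6
  Term 2 contributes 8 + 2 · -2 = 4
  Term 3 contributes 3 + 3 · -2 = -3
  Term 4 contributes -4 + 4 · -2 = -12
p(-2) = ⊕ of these = min[10, 6, 4, -3, -12] = -12.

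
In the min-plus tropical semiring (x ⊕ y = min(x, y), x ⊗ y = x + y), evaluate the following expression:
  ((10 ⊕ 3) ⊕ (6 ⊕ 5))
((10 ⊕ 3) ⊕ (6 ⊕ 5)) = 3

Expand innermost to outermost. Recall ⊕ takes the minimum of its arguments and ⊗ takes their sum. Working out the expression ((10 ⊕ 3) ⊕ (6 ⊕ 5)) gives 3.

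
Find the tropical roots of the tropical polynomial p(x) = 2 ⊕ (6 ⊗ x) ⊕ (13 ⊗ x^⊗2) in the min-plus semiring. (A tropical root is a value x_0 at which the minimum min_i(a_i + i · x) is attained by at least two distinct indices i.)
Roots: {-7, -4}

Each tropical root is a break point of the lower envelope of the lines y = a_i + i · x (there are 3 lines, with slopes 0, 1, ..., 2). Only the lines that attain the minimum somewhere contribute to roots; other lines are dominated. Here the surviving (envelope) indices are i = 2, i = 1, i = 0.
Intersections between consecutive envelope lines give the roots: for adjacent envelope indices i < j the intersection is x = (a_i − a_j) / (j − i). Reading off the sorted break points: {-7, -4}.
Verification: at each break x_0, at least two indices attain the minimum of min_i(a_i + i · x_0).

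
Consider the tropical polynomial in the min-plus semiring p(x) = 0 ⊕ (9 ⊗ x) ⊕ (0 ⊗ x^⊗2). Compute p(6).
p(6) = 0

A tropical monomial a ⊗ x^⊗i evaluates to a + i · x. Evaluating each term at x = 6:
  Term 0 contributes 0 + 0 · 6 = 0
  Term 1 contributes 9 + 1 · 6 = 15
  Term 2 contributes 0 + 2 · 6 = 12
p(6) = ⊕ of these = min[0, 15, 12] = 0.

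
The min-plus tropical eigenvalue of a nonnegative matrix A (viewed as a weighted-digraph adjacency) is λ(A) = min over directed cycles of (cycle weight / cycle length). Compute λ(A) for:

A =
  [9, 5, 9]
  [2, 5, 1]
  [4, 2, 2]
λ(A) = 3/2

Enumerate directed cycles and compute their means (weight / length). Sample:
  cycle 0 → 0: weight = 9, length = 1, mean = 9/1 ≈ 9.000
  cycle 1 → 1: weight = 5, length = 1, mean = 5/1 ≈ 5.000
  cycle 2 → 2: weight = 2, length = 1, mean = 2/1 ≈ 2.000
  cycle 0 → 1 → 0: weight = 7, length = 2, mean = 7/2 ≈ 3.500
  cycle 0 → 2 → 0: weight = 13, length = 2, mean = 13/2 ≈ 6.500
  cycle 1 → 0 → 1: weight = 7, length = 2, mean = 7/2 ≈ 3.500
Minimum mean = 1.500, attained e.g. along the cycle 1 → 2 → 1 with weight 3 and length 2. So λ(A) = 3/2 = 3/2.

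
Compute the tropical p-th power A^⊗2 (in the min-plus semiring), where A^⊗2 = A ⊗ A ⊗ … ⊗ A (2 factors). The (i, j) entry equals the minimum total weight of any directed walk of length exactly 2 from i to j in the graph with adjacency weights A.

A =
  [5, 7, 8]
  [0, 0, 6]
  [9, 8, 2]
A^⊗2 =
  [7, 7, 10]
  [0, 0, 6]
  [8, 8, 4]

Each entry (A^⊗2)_ij equals the minimum over all length-2 walks i = v_0 → v_1 → … → v_2 = j of Σ_t A[v_t][v_{t+1}]. For example, for (i, j) = (0, 2) we minimise over 3 possible intermediate vertex sequences; the minimum is 10, attained along the walk 0 → 2 → 2.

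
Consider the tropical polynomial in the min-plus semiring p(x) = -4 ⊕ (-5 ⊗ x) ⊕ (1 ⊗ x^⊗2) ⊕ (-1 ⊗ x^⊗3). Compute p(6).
p(6) = -4

A tropical monomial a ⊗ x^⊗i evaluates to a + i · x. Evaluating each term at x = 6:
  Term 0 contributes -4 + 0 · 6 = -4
  Term 1 contributes -5 + 1 · 6 = 1
  Term 2 contributes 1 + 2 · 6 = 13
  Term 3 contributes -1 + 3 · 6 = 17
p(6) = ⊕ of these = min[-4, 1, 13, 17] = -4.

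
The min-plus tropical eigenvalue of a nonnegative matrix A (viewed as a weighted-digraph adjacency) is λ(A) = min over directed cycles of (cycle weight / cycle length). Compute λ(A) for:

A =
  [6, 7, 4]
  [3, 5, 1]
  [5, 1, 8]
λ(A) = 1

Enumerate directed cycles and compute their means (weight / length). Sample:
  cycle 0 → 0: weight = 6, length = 1, mean = 6/1 ≈ 6.000
  cycle 1 → 1: weight = 5, length = 1, mean = 5/1 ≈ 5.000
  cycle 2 → 2: weight = 8, length = 1, mean = 8/1 ≈ 8.000
  cycle 0 → 1 → 0: weight = 10, length = 2, mean = 10/2 ≈ 5.000
  cycle 0 → 2 → 0: weight = 9, length = 2, mean = 9/2 ≈ 4.500
  cycle 1 → 0 → 1: weight = 10, length = 2, mean = 10/2 ≈ 5.000
Minimum mean = 1.000, attained e.g. along the cycle 1 → 2 → 1 with weight 2 and length 2. So λ(A) = 2/2 = 1.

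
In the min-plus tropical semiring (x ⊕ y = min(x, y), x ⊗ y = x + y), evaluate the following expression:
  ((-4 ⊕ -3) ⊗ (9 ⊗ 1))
((-4 ⊕ -3) ⊗ (9 ⊗ 1)) = 6

Expand innermost to outermost. Recall ⊕ takes the minimum of its arguments and ⊗ takes their sum. Working out the expression ((-4 ⊕ -3) ⊗ (9 ⊗ 1)) gives 6.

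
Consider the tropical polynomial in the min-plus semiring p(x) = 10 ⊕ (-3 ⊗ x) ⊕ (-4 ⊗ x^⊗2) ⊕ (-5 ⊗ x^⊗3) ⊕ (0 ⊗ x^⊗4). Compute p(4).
p(4) = 1

A tropical monomial a ⊗ x^⊗i evaluates to a + i · x. Evaluating each term at x = 4:
  Term 0 contributes 10 + 0 · 4 = 10
  Term 1 contributes -3 + 1 · 4 = 1
  Term 2 contributes -4 + 2 · 4 = 4
  Term 3 contributes -5 + 3 · 4 = 7
  Term 4 contributes 0 + 4 · 4 = 16
p(4) = ⊕ of these = min[10, 1, 4, 7, 16] = 1.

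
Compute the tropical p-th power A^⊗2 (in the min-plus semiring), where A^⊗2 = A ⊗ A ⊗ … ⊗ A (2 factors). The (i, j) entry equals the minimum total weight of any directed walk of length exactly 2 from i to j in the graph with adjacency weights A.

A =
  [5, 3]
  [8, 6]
A^⊗2 =
  [10, 8]
  [13, 11]

Each entry (A^⊗2)_ij equals the minimum over all length-2 walks i = v_0 → v_1 → … → v_2 = j of Σ_t A[v_t][v_{t+1}]. For example, for (i, j) = (0, 1) we minimise over 2 possible intermediate vertex sequences; the minimum is 8, attained along the walk 0 → 0 → 1.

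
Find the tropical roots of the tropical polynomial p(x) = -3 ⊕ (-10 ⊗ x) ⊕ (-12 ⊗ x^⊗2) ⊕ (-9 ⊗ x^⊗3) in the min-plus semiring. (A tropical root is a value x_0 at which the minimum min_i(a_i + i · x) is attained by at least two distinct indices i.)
Roots: {-3, 2, 7}

Each tropical root is a break point of the lower envelope of the lines y = a_i + i · x (there are 4 lines, with slopes 0, 1, ..., 3). Only the lines that attain the minimum somewhere contribute to roots; other lines are dominated. Here the surviving (envelope) indices are i = 3, i = 2, i = 1, i = 0.
Intersections between consecutive envelope lines give the roots: for adjacent envelope indices i < j the intersection is x = (a_i − a_j) / (j − i). Reading off the sorted break points: {-3, 2, 7}.
Verification: at each break x_0, at least two indices attain the minimum of min_i(a_i + i · x_0).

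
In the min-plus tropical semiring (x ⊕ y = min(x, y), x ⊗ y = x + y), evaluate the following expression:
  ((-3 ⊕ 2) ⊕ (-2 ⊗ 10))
((-3 ⊕ 2) ⊕ (-2 ⊗ 10)) = -3

Expand innermost to outermost. Recall ⊕ takes the minimum of its arguments and ⊗ takes their sum. Working out the expression ((-3 ⊕ 2) ⊕ (-2 ⊗ 10)) gives -3.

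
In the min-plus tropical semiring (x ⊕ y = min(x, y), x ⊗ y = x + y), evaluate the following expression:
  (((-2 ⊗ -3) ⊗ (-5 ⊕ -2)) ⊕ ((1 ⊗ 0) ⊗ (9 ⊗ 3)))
(((-2 ⊗ -3) ⊗ (-5 ⊕ -2)) ⊕ ((1 ⊗ 0) ⊗ (9 ⊗ 3))) = -10

Expand innermost to outermost. Recall ⊕ takes the minimum of its arguments and ⊗ takes their sum. Working out the expression (((-2 ⊗ -3) ⊗ (-5 ⊕ -2)) ⊕ ((1 ⊗ 0) ⊗ (9 ⊗ 3))) gives -10.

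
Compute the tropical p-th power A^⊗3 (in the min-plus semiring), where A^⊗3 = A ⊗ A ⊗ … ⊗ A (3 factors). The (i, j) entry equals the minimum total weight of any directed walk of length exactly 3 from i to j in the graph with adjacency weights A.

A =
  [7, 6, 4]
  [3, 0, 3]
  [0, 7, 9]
A^⊗3 =
  [9, 6, 8]
  [3, 0, 3]
  [4, 6, 9]

Each entry (A^⊗3)_ij equals the minimum over all length-3 walks i = v_0 → v_1 → … → v_3 = j of Σ_t A[v_t][v_{t+1}]. For example, for (i, j) = (0, 2) we minimise over 9 possible intermediate vertex sequences; the minimum is 8, attained along the walk 0 → 2 → 0 → 2.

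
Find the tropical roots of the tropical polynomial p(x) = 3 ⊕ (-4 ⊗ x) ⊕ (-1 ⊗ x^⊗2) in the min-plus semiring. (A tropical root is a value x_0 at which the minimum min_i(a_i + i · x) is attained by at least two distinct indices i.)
Roots: {-3, 7}

Each tropical root is a break point of the lower envelope of the lines y = a_i + i · x (there are 3 lines, with slopes 0, 1, ..., 2). Only the lines that attain the minimum somewhere contribute to roots; other lines are dominated. Here the surviving (envelope) indices are i = 2, i = 1, i = 0.
Intersections between consecutive envelope lines give the roots: for adjacent envelope indices i < j the intersection is x = (a_i − a_j) / (j − i). Reading off the sorted break points: {-3, 7}.
Verification: at each break x_0, at least two indices attain the minimum of min_i(a_i + i · x_0).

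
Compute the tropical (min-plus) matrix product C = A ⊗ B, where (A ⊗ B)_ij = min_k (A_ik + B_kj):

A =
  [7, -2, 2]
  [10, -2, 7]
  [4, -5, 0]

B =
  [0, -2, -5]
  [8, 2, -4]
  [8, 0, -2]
A ⊗ B =
  [6, 0, -6]
  [6, 0, -6]
  [3, -3, -9]

Apply the min-plus product entry-by-entry:
  C[0][0] = min over k of (A[0][0] + B[0][0] = 7 + 0 = 7, A[0][1] + B[1][0] = -2 + 8 = 6, A[0][2] + B[2][0] = 2 + 8 = 10) = 6 (attained at k = 1)
  C[0][1] = min over k of (A[0][0] + B[0][1] = 7 + -2 = 5, A[0][1] + B[1][1] = -2 + 2 = 0, A[0][2] + B[2][1] = 2 + 0 = 2) = 0 (attained at k = 1)
  C[0][2] = min over k of (A[0][0] + B[0][2] = 7 + -5 = 2, A[0][1] + B[1][2] = -2 + -4 = -6, A[0][2] + B[2][2] = 2 + -2 = 0) = -6 (attained at k = 1)
  C[1][0] = min over k of (A[1][0] + B[0][0] = 10 + 0 = 10, A[1][1] + B[1][0] = -2 + 8 = 6, A[1][2] + B[2][0] = 7 + 8 = 15) = 6 (attained at k = 1)
  C[1][1] = min over k of (A[1][0] + B[0][1] = 10 + -2 = 8, A[1][1] + B[1][1] = -2 + 2 = 0, A[1][2] + B[2][1] = 7 + 0 = 7) = 0 (attained at k = 1)
  C[1][2] = min over k of (A[1][0] + B[0][2] = 10 + -5 = 5, A[1][1] + B[1][2] = -2 + -4 = -6, A[1][2] + B[2][2] = 7 + -2 = 5) = -6 (attained at k = 1)
  C[2][0] = min over k of (A[2][0] + B[0][0] = 4 + 0 = 4, A[2][1] + B[1][0] = -5 + 8 = 3, A[2][2] + B[2][0] = 0 + 8 = 8) = 3 (attained at k = 1)
  C[2][1] = min over k of (A[2][0] + B[0][1] = 4 + -2 = 2, A[2][1] + B[1][1] = -5 + 2 = -3, A[2][2] + B[2][1] = 0 + 0 = 0) = -3 (attained at k = 1)
  C[2][2] = min over k of (A[2][0] + B[0][2] = 4 + -5 = -1, A[2][1] + B[1][2] = -5 + -4 = -9, A[2][2] + B[2][2] = 0 + -2 = -2) = -9 (attained at k = 1)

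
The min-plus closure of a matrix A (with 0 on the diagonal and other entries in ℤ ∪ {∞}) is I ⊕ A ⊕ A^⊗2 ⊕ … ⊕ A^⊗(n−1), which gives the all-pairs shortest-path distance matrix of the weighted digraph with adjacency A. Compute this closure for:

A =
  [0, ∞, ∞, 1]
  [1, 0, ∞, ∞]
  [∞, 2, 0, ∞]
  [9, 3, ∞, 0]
Closure =
  [0, 4, ∞, 1]
  [1, 0, ∞, 2]
  [3, 2, 0, 4]
  [4, 3, ∞, 0]

This is the Floyd-Warshall all-pairs shortest-path computation. For each intermediate vertex k = 0, 1, …, 3, update dist[i][j] ← min(dist[i][j], dist[i][k] + dist[k][j]). The final matrix gives, for each (i, j), the minimum total weight of any directed path from i to j (possibly empty when i = j).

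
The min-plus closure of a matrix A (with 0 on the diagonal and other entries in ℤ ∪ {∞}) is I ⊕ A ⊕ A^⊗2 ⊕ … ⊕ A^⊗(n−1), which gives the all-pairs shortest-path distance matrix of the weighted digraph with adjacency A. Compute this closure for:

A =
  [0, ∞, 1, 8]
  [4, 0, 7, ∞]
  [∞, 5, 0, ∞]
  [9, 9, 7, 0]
Closure =
  [0, 6, 1, 8]
  [4, 0, 5, 12]
  [9, 5, 0, 17]
  [9, 9, 7, 0]

This is the Floyd-Warshall all-pairs shortest-path computation. For each intermediate vertex k = 0, 1, …, 3, update dist[i][j] ← min(dist[i][j], dist[i][k] + dist[k][j]). The final matrix gives, for each (i, j), the minimum total weight of any directed path from i to j (possibly empty when i = j).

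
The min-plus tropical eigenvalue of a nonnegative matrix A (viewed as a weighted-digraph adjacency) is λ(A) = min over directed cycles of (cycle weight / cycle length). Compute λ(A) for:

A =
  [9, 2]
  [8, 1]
λ(A) = 1

Enumerate directed cycles and compute their means (weight / length). Sample:
  cycle 0 → 0: weight = 9, length = 1, mean = 9/1 ≈ 9.000
  cycle 1 → 1: weight = 1, length = 1, mean = 1/1 ≈ 1.000
  cycle 0 → 1 → 0: weight = 10, length = 2, mean = 10/2 ≈ 5.000
  cycle 1 → 0 → 1: weight = 10, length = 2, mean = 10/2 ≈ 5.000
Minimum mean = 1.000, attained e.g. along the cycle 1 → 1 with weight 1 and length 1. So λ(A) = 1/1 = 1.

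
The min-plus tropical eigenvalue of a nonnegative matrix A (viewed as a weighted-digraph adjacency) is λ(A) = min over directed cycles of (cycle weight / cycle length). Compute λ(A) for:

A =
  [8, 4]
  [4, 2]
λ(A) = 2

Enumerate directed cycles and compute their means (weight / length). Sample:
  cycle 0 → 0: weight = 8, length = 1, mean = 8/1 ≈ 8.000
  cycle 1 → 1: weight = 2, length = 1, mean = 2/1 ≈ 2.000
  cycle 0 → 1 → 0: weight = 8, length = 2, mean = 8/2 ≈ 4.000
  cycle 1 → 0 → 1: weight = 8, length = 2, mean = 8/2 ≈ 4.000
Minimum mean = 2.000, attained e.g. along the cycle 1 → 1 with weight 2 and length 1. So λ(A) = 2/1 = 2.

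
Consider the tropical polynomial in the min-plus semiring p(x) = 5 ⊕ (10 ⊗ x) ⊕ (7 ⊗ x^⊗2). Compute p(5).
p(5) = 5

A tropical monomial a ⊗ x^⊗i evaluates to a + i · x. Evaluating each term at x = 5:
  Term 0 contributes 5 + 0 · 5 = 5
  Term 1 contributes 10 + 1 · 5 = 15
  Term 2 contributes 7 + 2 · 5 = 17
p(5) = ⊕ of these = min[5, 15, 17] = 5.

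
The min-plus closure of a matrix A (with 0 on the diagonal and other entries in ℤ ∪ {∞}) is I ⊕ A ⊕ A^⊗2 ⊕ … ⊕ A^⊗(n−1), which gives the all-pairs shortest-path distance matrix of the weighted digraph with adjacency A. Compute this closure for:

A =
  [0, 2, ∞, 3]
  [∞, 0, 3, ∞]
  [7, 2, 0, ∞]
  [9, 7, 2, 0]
Closure =
  [0, 2, 5, 3]
  [10, 0, 3, 13]
  [7, 2, 0, 10]
  [9, 4, 2, 0]

This is the Floyd-Warshall all-pairs shortest-path computation. For each intermediate vertex k = 0, 1, …, 3, update dist[i][j] ← min(dist[i][j], dist[i][k] + dist[k][j]). The final matrix gives, for each (i, j), the minimum total weight of any directed path from i to j (possibly empty when i = j).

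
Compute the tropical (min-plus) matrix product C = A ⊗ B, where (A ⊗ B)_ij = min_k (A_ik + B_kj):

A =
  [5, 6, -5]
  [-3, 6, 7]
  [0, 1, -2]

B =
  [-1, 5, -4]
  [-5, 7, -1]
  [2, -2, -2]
A ⊗ B =
  [-3, -7, -7]
  [-4, 2, -7]
  [-4, -4, -4]

Apply the min-plus product entry-by-entry:
  C[0][0] = min over k of (A[0][0] + B[0][0] = 5 + -1 = 4, A[0][1] + B[1][0] = 6 + -5 = 1, A[0][2] + B[2][0] = -5 + 2 = -3) = -3 (attained at k = 2)
  C[0][1] = min over k of (A[0][0] + B[0][1] = 5 + 5 = 10, A[0][1] + B[1][1] = 6 + 7 = 13, A[0][2] + B[2][1] = -5 + -2 = -7) = -7 (attained at k = 2)
  C[0][2] = min over k of (A[0][0] + B[0][2] = 5 + -4 = 1, A[0][1] + B[1][2] = 6 + -1 = 5, A[0][2] + B[2][2] = -5 + -2 = -7) = -7 (attained at k = 2)
  C[1][0] = min over k of (A[1][0] + B[0][0] = -3 + -1 = -4, A[1][1] + B[1][0] = 6 + -5 = 1, A[1][2] + B[2][0] = 7 + 2 = 9) = -4 (attained at k = 0)
  C[1][1] = min over k of (A[1][0] + B[0][1] = -3 + 5 = 2, A[1][1] + B[1][1] = 6 + 7 = 13, A[1][2] + B[2][1] = 7 + -2 = 5) = 2 (attained at k = 0)
  C[1][2] = min over k of (A[1][0] + B[0][2] = -3 + -4 = -7, A[1][1] + B[1][2] = 6 + -1 = 5, A[1][2] + B[2][2] = 7 + -2 = 5) = -7 (attained at k = 0)
  C[2][0] = min over k of (A[2][0] + B[0][0] = 0 + -1 = -1, A[2][1] + B[1][0] = 1 + -5 = -4, A[2][2] + B[2][0] = -2 + 2 = 0) = -4 (attained at k = 1)
  C[2][1] = min over k of (A[2][0] + B[0][1] = 0 + 5 = 5, A[2][1] + B[1][1] = 1 + 7 = 8, A[2][2] + B[2][1] = -2 + -2 = -4) = -4 (attained at k = 2)
  C[2][2] = min over k of (A[2][0] + B[0][2] = 0 + -4 = -4, A[2][1] + B[1][2] = 1 + -1 = 0, A[2][2] + B[2][2] = -2 + -2 = -4) = -4 (attained at k = 0)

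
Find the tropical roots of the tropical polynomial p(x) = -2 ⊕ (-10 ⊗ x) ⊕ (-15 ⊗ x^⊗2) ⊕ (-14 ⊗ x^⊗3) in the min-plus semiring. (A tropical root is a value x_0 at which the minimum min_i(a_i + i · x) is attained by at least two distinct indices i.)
Roots: {-1, 5, 8}

Each tropical root is a break point of the lower envelope of the lines y = a_i + i · x (there are 4 lines, with slopes 0, 1, ..., 3). Only the lines that attain the minimum somewhere contribute to roots; other lines are dominated. Here the surviving (envelope) indices are i = 3, i = 2, i = 1, i = 0.
Intersections between consecutive envelope lines give the roots: for adjacent envelope indices i < j the intersection is x = (a_i − a_j) / (j − i). Reading off the sorted break points: {-1, 5, 8}.
Verification: at each break x_0, at least two indices attain the minimum of min_i(a_i + i · x_0).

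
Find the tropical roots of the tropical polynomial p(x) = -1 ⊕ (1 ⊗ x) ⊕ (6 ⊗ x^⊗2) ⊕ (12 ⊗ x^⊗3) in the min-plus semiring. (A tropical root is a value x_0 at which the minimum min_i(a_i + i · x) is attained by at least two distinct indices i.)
Roots: {-6, -5, -2}

Each tropical root is a break point of the lower envelope of the lines y = a_i + i · x (there are 4 lines, with slopes 0, 1, ..., 3). Only the lines that attain the minimum somewhere contribute to roots; other lines are dominated. Here the surviving (envelope) indices are i = 3, i = 2, i = 1, i = 0.
Intersections between consecutive envelope lines give the roots: for adjacent envelope indices i < j the intersection is x = (a_i − a_j) / (j − i). Reading off the sorted break points: {-6, -5, -2}.
Verification: at each break x_0, at least two indices attain the minimum of min_i(a_i + i · x_0).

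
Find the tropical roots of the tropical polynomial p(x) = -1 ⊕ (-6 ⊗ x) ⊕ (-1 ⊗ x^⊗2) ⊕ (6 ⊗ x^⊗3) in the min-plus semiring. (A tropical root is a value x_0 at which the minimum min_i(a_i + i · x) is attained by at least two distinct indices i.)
Roots: {-7, -5, 5}

Each tropical root is a break point of the lower envelope of the lines y = a_i + i · x (there are 4 lines, with slopes 0, 1, ..., 3). Only the lines that attain the minimum somewhere contribute to roots; other lines are dominated. Here the surviving (envelope) indices are i = 3, i = 2, i = 1, i = 0.
Intersections between consecutive envelope lines give the roots: for adjacent envelope indices i < j the intersection is x = (a_i − a_j) / (j − i). Reading off the sorted break points: {-7, -5, 5}.
Verification: at each break x_0, at least two indices attain the minimum of min_i(a_i + i · x_0).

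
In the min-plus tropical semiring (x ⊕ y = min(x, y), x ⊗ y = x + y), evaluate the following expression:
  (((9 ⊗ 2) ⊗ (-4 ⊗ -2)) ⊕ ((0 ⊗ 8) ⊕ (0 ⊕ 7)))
(((9 ⊗ 2) ⊗ (-4 ⊗ -2)) ⊕ ((0 ⊗ 8) ⊕ (0 ⊕ 7))) = 0

Expand innermost to outermost. Recall ⊕ takes the minimum of its arguments and ⊗ takes their sum. Working out the expression (((9 ⊗ 2) ⊗ (-4 ⊗ -2)) ⊕ ((0 ⊗ 8) ⊕ (0 ⊕ 7))) gives 0.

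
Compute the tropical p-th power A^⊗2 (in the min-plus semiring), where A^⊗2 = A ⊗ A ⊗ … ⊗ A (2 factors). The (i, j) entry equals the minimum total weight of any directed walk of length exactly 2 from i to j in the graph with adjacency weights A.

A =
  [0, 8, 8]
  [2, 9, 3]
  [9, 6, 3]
A^⊗2 =
  [0, 8, 8]
  [2, 9, 6]
  [8, 9, 6]

Each entry (A^⊗2)_ij equals the minimum over all length-2 walks i = v_0 → v_1 → … → v_2 = j of Σ_t A[v_t][v_{t+1}]. For example, for (i, j) = (0, 2) we minimise over 3 possible intermediate vertex sequences; the minimum is 8, attained along the walk 0 → 0 → 2.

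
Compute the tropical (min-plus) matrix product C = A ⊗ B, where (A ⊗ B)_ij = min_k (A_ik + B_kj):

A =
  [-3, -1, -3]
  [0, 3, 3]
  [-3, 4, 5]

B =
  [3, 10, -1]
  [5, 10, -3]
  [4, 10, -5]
A ⊗ B =
  [0, 7, -8]
  [3, 10, -2]
  [0, 7, -4]

Apply the min-plus product entry-by-entry:
  C[0][0] = min over k of (A[0][0] + B[0][0] = -3 + 3 = 0, A[0][1] + B[1][0] = -1 + 5 = 4, A[0][2] + B[2][0] = -3 + 4 = 1) = 0 (attained at k = 0)
  C[0][1] = min over k of (A[0][0] + B[0][1] = -3 + 10 = 7, A[0][1] + B[1][1] = -1 + 10 = 9, A[0][2] + B[2][1] = -3 + 10 = 7) = 7 (attained at k = 0)
  C[0][2] = min over k of (A[0][0] + B[0][2] = -3 + -1 = -4, A[0][1] + B[1][2] = -1 + -3 = -4, A[0][2] + B[2][2] = -3 + -5 = -8) = -8 (attained at k = 2)
  C[1][0] = min over k of (A[1][0] + B[0][0] = 0 + 3 = 3, A[1][1] + B[1][0] = 3 + 5 = 8, A[1][2] + B[2][0] = 3 + 4 = 7) = 3 (attained at k = 0)
  C[1][1] = min over k of (A[1][0] + B[0][1] = 0 + 10 = 10, A[1][1] + B[1][1] = 3 + 10 = 13, A[1][2] + B[2][1] = 3 + 10 = 13) = 10 (attained at k = 0)
  C[1][2] = min over k of (A[1][0] + B[0][2] = 0 + -1 = -1, A[1][1] + B[1][2] = 3 + -3 = 0, A[1][2] + B[2][2] = 3 + -5 = -2) = -2 (attained at k = 2)
  C[2][0] = min over k of (A[2][0] + B[0][0] = -3 + 3 = 0, A[2][1] + B[1][0] = 4 + 5 = 9, A[2][2] + B[2][0] = 5 + 4 = 9) = 0 (attained at k = 0)
  C[2][1] = min over k of (A[2][0] + B[0][1] = -3 + 10 = 7, A[2][1] + B[1][1] = 4 + 10 = 14, A[2][2] + B[2][1] = 5 + 10 = 15) = 7 (attained at k = 0)
  C[2][2] = min over k of (A[2][0] + B[0][2] = -3 + -1 = -4, A[2][1] + B[1][2] = 4 + -3 = 1, A[2][2] + B[2][2] = 5 + -5 = 0) = -4 (attained at k = 0)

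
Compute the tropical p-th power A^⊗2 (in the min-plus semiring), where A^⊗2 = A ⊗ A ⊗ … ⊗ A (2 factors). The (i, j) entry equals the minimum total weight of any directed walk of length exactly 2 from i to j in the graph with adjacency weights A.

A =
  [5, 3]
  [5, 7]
A^⊗2 =
  [8, 8]
  [10, 8]

Each entry (A^⊗2)_ij equals the minimum over all length-2 walks i = v_0 → v_1 → … → v_2 = j of Σ_t A[v_t][v_{t+1}]. For example, for (i, j) = (0, 1) we minimise over 2 possible intermediate vertex sequences; the minimum is 8, attained along the walk 0 → 0 → 1.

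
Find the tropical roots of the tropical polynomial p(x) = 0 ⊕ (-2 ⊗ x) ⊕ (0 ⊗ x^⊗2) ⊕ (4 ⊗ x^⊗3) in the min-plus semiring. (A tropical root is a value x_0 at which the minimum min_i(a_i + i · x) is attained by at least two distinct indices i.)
Roots: {-4, -2, 2}

Each tropical root is a break point of the lower envelope of the lines y = a_i + i · x (there are 4 lines, with slopes 0, 1, ..., 3). Only the lines that attain the minimum somewhere contribute to roots; other lines are dominated. Here the surviving (envelope) indices are i = 3, i = 2, i = 1, i = 0.
Intersections between consecutive envelope lines give the roots: for adjacent envelope indices i < j the intersection is x = (a_i − a_j) / (j − i). Reading off the sorted break points: {-4, -2, 2}.
Verification: at each break x_0, at least two indices attain the minimum of min_i(a_i + i · x_0).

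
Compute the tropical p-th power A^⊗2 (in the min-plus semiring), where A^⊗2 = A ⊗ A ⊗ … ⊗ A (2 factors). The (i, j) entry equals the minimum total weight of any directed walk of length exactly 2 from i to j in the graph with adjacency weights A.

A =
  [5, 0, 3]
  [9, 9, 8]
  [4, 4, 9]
A^⊗2 =
  [7, 5, 8]
  [12, 9, 12]
  [9, 4, 7]

Each entry (A^⊗2)_ij equals the minimum over all length-2 walks i = v_0 → v_1 → … → v_2 = j of Σ_t A[v_t][v_{t+1}]. For example, for (i, j) = (0, 2) we minimise over 3 possible intermediate vertex sequences; the minimum is 8, attained along the walk 0 → 0 → 2.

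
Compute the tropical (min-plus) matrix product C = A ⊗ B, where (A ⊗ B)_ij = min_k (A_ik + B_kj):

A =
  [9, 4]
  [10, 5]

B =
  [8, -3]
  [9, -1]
A ⊗ B =
  [13, 3]
  [14, 4]

Apply the min-plus product entry-by-entry:
  C[0][0] = min over k of (A[0][0] + B[0][0] = 9 + 8 = 17, A[0][1] + B[1][0] = 4 + 9 = 13) = 13 (attained at k = 1)
  C[0][1] = min over k of (A[0][0] + B[0][1] = 9 + -3 = 6, A[0][1] + B[1][1] = 4 + -1 = 3) = 3 (attained at k = 1)
  C[1][0] = min over k of (A[1][0] + B[0][0] = 10 + 8 = 18, A[1][1] + B[1][0] = 5 + 9 = 14) = 14 (attained at k = 1)
  C[1][1] = min over k of (A[1][0] + B[0][1] = 10 + -3 = 7, A[1][1] + B[1][1] = 5 + -1 = 4) = 4 (attained at k = 1)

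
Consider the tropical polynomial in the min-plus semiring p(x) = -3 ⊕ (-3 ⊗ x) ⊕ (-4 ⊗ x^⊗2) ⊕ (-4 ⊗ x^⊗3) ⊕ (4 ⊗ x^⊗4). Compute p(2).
p(2) = -3

A tropical monomial a ⊗ x^⊗i evaluates to a + i · x. Evaluating each term at x = 2:
  Term 0 contributes -3 + 0 · 2 = -3
  Term 1 contributes -3 + 1 · 2 = -1
  Term 2 contributes -4 + 2 · 2 = 0
  Term 3 contributes -4 + 3 · 2 = 2
  Term 4 contributes 4 + 4 · 2 = 12
p(2) = ⊕ of these = min[-3, -1, 0, 2, 12] = -3.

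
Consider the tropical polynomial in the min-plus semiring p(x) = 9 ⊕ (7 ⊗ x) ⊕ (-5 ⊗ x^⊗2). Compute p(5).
p(5) = 5

A tropical monomial a ⊗ x^⊗i evaluates to a + i · x. Evaluating each term at x = 5:
  Term 0 contributes 9 + 0 · 5 = 9
  Term 1 contributes 7 + 1 · 5 = 12
  Term 2 contributes -5 + 2 · 5 = 5
p(5) = ⊕ of these = min[9, 12, 5] = 5.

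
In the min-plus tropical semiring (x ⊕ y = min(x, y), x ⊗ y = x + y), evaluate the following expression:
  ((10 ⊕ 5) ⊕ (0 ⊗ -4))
((10 ⊕ 5) ⊕ (0 ⊗ -4)) = -4

Expand innermost to outermost. Recall ⊕ takes the minimum of its arguments and ⊗ takes their sum. Working out the expression ((10 ⊕ 5) ⊕ (0 ⊗ -4)) gives -4.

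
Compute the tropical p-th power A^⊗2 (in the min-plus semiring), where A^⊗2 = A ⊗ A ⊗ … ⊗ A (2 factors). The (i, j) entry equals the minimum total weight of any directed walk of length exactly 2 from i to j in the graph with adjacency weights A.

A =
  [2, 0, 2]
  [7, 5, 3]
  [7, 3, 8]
A^⊗2 =
  [4, 2, 3]
  [9, 6, 8]
  [9, 7, 6]

Each entry (A^⊗2)_ij equals the minimum over all length-2 walks i = v_0 → v_1 → … → v_2 = j of Σ_t A[v_t][v_{t+1}]. For example, for (i, j) = (0, 2) we minimise over 3 possible intermediate vertex sequences; the minimum is 3, attained along the walk 0 → 1 → 2.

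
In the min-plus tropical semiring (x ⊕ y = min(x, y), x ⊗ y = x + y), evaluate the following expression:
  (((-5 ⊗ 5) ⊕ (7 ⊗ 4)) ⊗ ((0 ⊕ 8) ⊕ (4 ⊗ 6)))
(((-5 ⊗ 5) ⊕ (7 ⊗ 4)) ⊗ ((0 ⊕ 8) ⊕ (4 ⊗ 6))) = 0

Expand innermost to outermost. Recall ⊕ takes the minimum of its arguments and ⊗ takes their sum. Working out the expression (((-5 ⊗ 5) ⊕ (7 ⊗ 4)) ⊗ ((0 ⊕ 8) ⊕ (4 ⊗ 6))) gives 0.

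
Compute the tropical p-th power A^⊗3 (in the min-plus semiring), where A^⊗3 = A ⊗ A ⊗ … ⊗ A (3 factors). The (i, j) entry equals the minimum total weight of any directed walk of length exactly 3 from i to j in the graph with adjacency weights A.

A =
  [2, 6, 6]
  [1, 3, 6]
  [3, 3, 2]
A^⊗3 =
  [6, 10, 10]
  [5, 9, 9]
  [6, 7, 6]

Each entry (A^⊗3)_ij equals the minimum over all length-3 walks i = v_0 → v_1 → … → v_3 = j of Σ_t A[v_t][v_{t+1}]. For example, for (i, j) = (0, 2) we minimise over 9 possible intermediate vertex sequences; the minimum is 10, attained along the walk 0 → 0 → 0 → 2.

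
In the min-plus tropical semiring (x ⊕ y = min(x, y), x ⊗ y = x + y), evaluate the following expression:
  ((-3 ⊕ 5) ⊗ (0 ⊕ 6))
((-3 ⊕ 5) ⊗ (0 ⊕ 6)) = -3

Expand innermost to outermost. Recall ⊕ takes the minimum of its arguments and ⊗ takes their sum. Working out the expression ((-3 ⊕ 5) ⊗ (0 ⊕ 6)) gives -3.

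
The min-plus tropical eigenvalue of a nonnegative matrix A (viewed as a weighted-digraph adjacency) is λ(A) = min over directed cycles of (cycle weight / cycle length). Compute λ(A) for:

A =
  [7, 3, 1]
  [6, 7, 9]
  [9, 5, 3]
λ(A) = 3

Enumerate directed cycles and compute their means (weight / length). Sample:
  cycle 0 → 0: weight = 7, length = 1, mean = 7/1 ≈ 7.000
  cycle 1 → 1: weight = 7, length = 1, mean = 7/1 ≈ 7.000
  cycle 2 → 2: weight = 3, length = 1, mean = 3/1 ≈ 3.000
  cycle 0 → 1 → 0: weight = 9, length = 2, mean = 9/2 ≈ 4.500
  cycle 0 → 2 → 0: weight = 10, length = 2, mean = 10/2 ≈ 5.000
  cycle 1 → 0 → 1: weight = 9, length = 2, mean = 9/2 ≈ 4.500
Minimum mean = 3.000, attained e.g. along the cycle 2 → 2 with weight 3 and length 1. So λ(A) = 3/1 = 3.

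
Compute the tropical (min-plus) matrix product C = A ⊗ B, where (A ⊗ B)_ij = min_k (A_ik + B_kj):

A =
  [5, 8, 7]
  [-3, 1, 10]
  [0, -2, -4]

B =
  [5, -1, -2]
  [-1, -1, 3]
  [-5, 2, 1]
A ⊗ B =
  [2, 4, 3]
  [0, -4, -5]
  [-9, -3, -3]

Apply the min-plus product entry-by-entry:
  C[0][0] = min over k of (A[0][0] + B[0][0] = 5 + 5 = 10, A[0][1] + B[1][0] = 8 + -1 = 7, A[0][2] + B[2][0] = 7 + -5 = 2) = 2 (attained at k = 2)
  C[0][1] = min over k of (A[0][0] + B[0][1] = 5 + -1 = 4, A[0][1] + B[1][1] = 8 + -1 = 7, A[0][2] + B[2][1] = 7 + 2 = 9) = 4 (attained at k = 0)
  C[0][2] = min over k of (A[0][0] + B[0][2] = 5 + -2 = 3, A[0][1] + B[1][2] = 8 + 3 = 11, A[0][2] + B[2][2] = 7 + 1 = 8) = 3 (attained at k = 0)
  C[1][0] = min over k of (A[1][0] + B[0][0] = -3 + 5 = 2, A[1][1] + B[1][0] = 1 + -1 = 0, A[1][2] + B[2][0] = 10 + -5 = 5) = 0 (attained at k = 1)
  C[1][1] = min over k of (A[1][0] + B[0][1] = -3 + -1 = -4, A[1][1] + B[1][1] = 1 + -1 = 0, A[1][2] + B[2][1] = 10 + 2 = 12) = -4 (attained at k = 0)
  C[1][2] = min over k of (A[1][0] + B[0][2] = -3 + -2 = -5, A[1][1] + B[1][2] = 1 + 3 = 4, A[1][2] + B[2][2] = 10 + 1 = 11) = -5 (attained at k = 0)
  C[2][0] = min over k of (A[2][0] + B[0][0] = 0 + 5 = 5, A[2][1] + B[1][0] = -2 + -1 = -3, A[2][2] + B[2][0] = -4 + -5 = -9) = -9 (attained at k = 2)
  C[2][1] = min over k of (A[2][0] + B[0][1] = 0 + -1 = -1, A[2][1] + B[1][1] = -2 + -1 = -3, A[2][2] + B[2][1] = -4 + 2 = -2) = -3 (attained at k = 1)
  C[2][2] = min over k of (A[2][0] + B[0][2] = 0 + -2 = -2, A[2][1] + B[1][2] = -2 + 3 = 1, A[2][2] + B[2][2] = -4 + 1 = -3) = -3 (attained at k = 2)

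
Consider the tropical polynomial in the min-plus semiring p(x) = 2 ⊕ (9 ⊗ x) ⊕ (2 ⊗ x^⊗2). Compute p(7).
p(7) = 2

A tropical monomial a ⊗ x^⊗i evaluates to a + i · x. Evaluating each term at x = 7:
  Term 0 contributes 2 + 0 · 7 = 2
  Term 1 contributes 9 + 1 · 7 = 16
  Term 2 contributes 2 + 2 · 7 = 16
p(7) = ⊕ of these = min[2, 16, 16] = 2.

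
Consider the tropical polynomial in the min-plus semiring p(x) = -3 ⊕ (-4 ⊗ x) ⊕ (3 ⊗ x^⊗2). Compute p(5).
p(5) = -3

A tropical monomial a ⊗ x^⊗i evaluates to a + i · x. Evaluating each term at x = 5:
  Term 0 contributes -3 + 0 · 5 = -3
  Term 1 contributes -4 + 1 · 5 = 1
  Term 2 contributes 3 + 2 · 5 = 13
p(5) = ⊕ of these = min[-3, 1, 13] = -3.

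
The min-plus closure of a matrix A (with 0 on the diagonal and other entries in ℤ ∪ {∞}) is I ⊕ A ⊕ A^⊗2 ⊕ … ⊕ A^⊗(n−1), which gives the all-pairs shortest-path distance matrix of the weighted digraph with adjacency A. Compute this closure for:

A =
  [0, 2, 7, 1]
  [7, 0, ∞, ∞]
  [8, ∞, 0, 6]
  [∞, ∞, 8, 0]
Closure =
  [0, 2, 7, 1]
  [7, 0, 14, 8]
  [8, 10, 0, 6]
  [16, 18, 8, 0]

This is the Floyd-Warshall all-pairs shortest-path computation. For each intermediate vertex k = 0, 1, …, 3, update dist[i][j] ← min(dist[i][j], dist[i][k] + dist[k][j]). The final matrix gives, for each (i, j), the minimum total weight of any directed path from i to j (possibly empty when i = j).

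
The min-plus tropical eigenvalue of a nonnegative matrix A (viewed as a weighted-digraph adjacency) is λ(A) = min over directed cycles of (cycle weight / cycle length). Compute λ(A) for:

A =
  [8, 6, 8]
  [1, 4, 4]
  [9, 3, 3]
λ(A) = 3

Enumerate directed cycles and compute their means (weight / length). Sample:
  cycle 0 → 0: weight = 8, length = 1, mean = 8/1 ≈ 8.000
  cycle 1 → 1: weight = 4, length = 1, mean = 4/1 ≈ 4.000
  cycle 2 → 2: weight = 3, length = 1, mean = 3/1 ≈ 3.000
  cycle 0 → 1 → 0: weight = 7, length = 2, mean = 7/2 ≈ 3.500
  cycle 0 → 2 → 0: weight = 17, length = 2, mean = 17/2 ≈ 8.500
  cycle 1 → 0 → 1: weight = 7, length = 2, mean = 7/2 ≈ 3.500
Minimum mean = 3.000, attained e.g. along the cycle 2 → 2 with weight 3 and length 1. So λ(A) = 3/1 = 3.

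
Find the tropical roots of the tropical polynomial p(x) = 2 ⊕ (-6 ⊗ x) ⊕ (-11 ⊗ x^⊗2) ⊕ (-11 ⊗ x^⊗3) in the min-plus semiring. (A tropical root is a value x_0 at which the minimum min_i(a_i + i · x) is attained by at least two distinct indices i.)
Roots: {0, 5, 8}

Each tropical root is a break point of the lower envelope of the lines y = a_i + i · x (there are 4 lines, with slopes 0, 1, ..., 3). Only the lines that attain the minimum somewhere contribute to roots; other lines are dominated. Here the surviving (envelope) indices are i = 3, i = 2, i = 1, i = 0.
Intersections between consecutive envelope lines give the roots: for adjacent envelope indices i < j the intersection is x = (a_i − a_j) / (j − i). Reading off the sorted break points: {0, 5, 8}.
Verification: at each break x_0, at least two indices attain the minimum of min_i(a_i + i · x_0).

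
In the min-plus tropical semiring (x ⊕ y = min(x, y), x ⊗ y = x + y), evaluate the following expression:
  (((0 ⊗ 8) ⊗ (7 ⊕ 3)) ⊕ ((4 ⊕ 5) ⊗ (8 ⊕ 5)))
(((0 ⊗ 8) ⊗ (7 ⊕ 3)) ⊕ ((4 ⊕ 5) ⊗ (8 ⊕ 5))) = 9

Expand innermost to outermost. Recall ⊕ takes the minimum of its arguments and ⊗ takes their sum. Working out the expression (((0 ⊗ 8) ⊗ (7 ⊕ 3)) ⊕ ((4 ⊕ 5) ⊗ (8 ⊕ 5))) gives 9.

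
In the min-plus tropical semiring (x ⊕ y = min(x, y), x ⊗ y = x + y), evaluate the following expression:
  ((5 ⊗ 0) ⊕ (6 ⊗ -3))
((5 ⊗ 0) ⊕ (6 ⊗ -3)) = 3

Expand innermost to outermost. Recall ⊕ takes the minimum of its arguments and ⊗ takes their sum. Working out the expression ((5 ⊗ 0) ⊕ (6 ⊗ -3)) gives 3.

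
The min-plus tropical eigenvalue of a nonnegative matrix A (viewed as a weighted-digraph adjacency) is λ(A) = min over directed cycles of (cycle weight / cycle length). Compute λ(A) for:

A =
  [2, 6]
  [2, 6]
λ(A) = 2

Enumerate directed cycles and compute their means (weight / length). Sample:
  cycle 0 → 0: weight = 2, length = 1, mean = 2/1 ≈ 2.000
  cycle 1 → 1: weight = 6, length = 1, mean = 6/1 ≈ 6.000
  cycle 0 → 1 → 0: weight = 8, length = 2, mean = 8/2 ≈ 4.000
  cycle 1 → 0 → 1: weight = 8, length = 2, mean = 8/2 ≈ 4.000
Minimum mean = 2.000, attained e.g. along the cycle 0 → 0 with weight 2 and length 1. So λ(A) = 2/1 = 2.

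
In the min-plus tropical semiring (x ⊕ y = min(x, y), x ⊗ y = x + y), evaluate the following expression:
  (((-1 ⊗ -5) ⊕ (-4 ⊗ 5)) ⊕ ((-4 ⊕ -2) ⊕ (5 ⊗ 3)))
(((-1 ⊗ -5) ⊕ (-4 ⊗ 5)) ⊕ ((-4 ⊕ -2) ⊕ (5 ⊗ 3))) = -6

Expand innermost to outermost. Recall ⊕ takes the minimum of its arguments and ⊗ takes their sum. Working out the expression (((-1 ⊗ -5) ⊕ (-4 ⊗ 5)) ⊕ ((-4 ⊕ -2) ⊕ (5 ⊗ 3))) gives -6.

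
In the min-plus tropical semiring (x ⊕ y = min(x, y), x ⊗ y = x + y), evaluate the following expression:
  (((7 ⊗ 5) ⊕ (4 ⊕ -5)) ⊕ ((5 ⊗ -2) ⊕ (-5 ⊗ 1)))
(((7 ⊗ 5) ⊕ (4 ⊕ -5)) ⊕ ((5 ⊗ -2) ⊕ (-5 ⊗ 1))) = -5

Expand innermost to outermost. Recall ⊕ takes the minimum of its arguments and ⊗ takes their sum. Working out the expression (((7 ⊗ 5) ⊕ (4 ⊕ -5)) ⊕ ((5 ⊗ -2) ⊕ (-5 ⊗ 1))) gives -5.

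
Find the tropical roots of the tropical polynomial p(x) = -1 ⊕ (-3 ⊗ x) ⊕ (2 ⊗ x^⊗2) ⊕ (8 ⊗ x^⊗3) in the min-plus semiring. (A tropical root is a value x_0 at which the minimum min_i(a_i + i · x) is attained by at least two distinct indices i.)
Roots: {-6, -5, 2}

Each tropical root is a break point of the lower envelope of the lines y = a_i + i · x (there are 4 lines, with slopes 0, 1, ..., 3). Only the lines that attain the minimum somewhere contribute to roots; other lines are dominated. Here the surviving (envelope) indices are i = 3, i = 2, i = 1, i = 0.
Intersections between consecutive envelope lines give the roots: for adjacent envelope indices i < j the intersection is x = (a_i − a_j) / (j − i). Reading off the sorted break points: {-6, -5, 2}.
Verification: at each break x_0, at least two indices attain the minimum of min_i(a_i + i · x_0).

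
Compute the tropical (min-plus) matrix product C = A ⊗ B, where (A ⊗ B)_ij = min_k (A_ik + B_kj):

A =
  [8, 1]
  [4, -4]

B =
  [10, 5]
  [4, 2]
A ⊗ B =
  [5, 3]
  [0, -2]

Apply the min-plus product entry-by-entry:
  C[0][0] = min over k of (A[0][0] + B[0][0] = 8 + 10 = 18, A[0][1] + B[1][0] = 1 + 4 = 5) = 5 (attained at k = 1)
  C[0][1] = min over k of (A[0][0] + B[0][1] = 8 + 5 = 13, A[0][1] + B[1][1] = 1 + 2 = 3) = 3 (attained at k = 1)
  C[1][0] = min over k of (A[1][0] + B[0][0] = 4 + 10 = 14, A[1][1] + B[1][0] = -4 + 4 = 0) = 0 (attained at k = 1)
  C[1][1] = min over k of (A[1][0] + B[0][1] = 4 + 5 = 9, A[1][1] + B[1][1] = -4 + 2 = -2) = -2 (attained at k = 1)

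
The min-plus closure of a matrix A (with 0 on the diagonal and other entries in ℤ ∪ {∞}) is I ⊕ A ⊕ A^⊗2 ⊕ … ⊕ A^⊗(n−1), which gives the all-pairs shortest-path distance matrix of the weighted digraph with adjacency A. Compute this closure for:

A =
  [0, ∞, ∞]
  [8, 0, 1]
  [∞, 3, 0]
Closure =
  [0, ∞, ∞]
  [8, 0, 1]
  [11, 3, 0]

This is the Floyd-Warshall all-pairs shortest-path computation. For each intermediate vertex k = 0, 1, …, 2, update dist[i][j] ← min(dist[i][j], dist[i][k] + dist[k][j]). The final matrix gives, for each (i, j), the minimum total weight of any directed path from i to j (possibly empty when i = j).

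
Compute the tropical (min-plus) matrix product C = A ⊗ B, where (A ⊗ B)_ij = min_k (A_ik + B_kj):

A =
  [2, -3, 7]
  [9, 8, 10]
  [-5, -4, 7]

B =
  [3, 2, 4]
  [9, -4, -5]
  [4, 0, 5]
A ⊗ B =
  [5, -7, -8]
  [12, 4, 3]
  [-2, -8, -9]

Apply the min-plus product entry-by-entry:
  C[0][0] = min over k of (A[0][0] + B[0][0] = 2 + 3 = 5, A[0][1] + B[1][0] = -3 + 9 = 6, A[0][2] + B[2][0] = 7 + 4 = 11) = 5 (attained at k = 0)
  C[0][1] = min over k of (A[0][0] + B[0][1] = 2 + 2 = 4, A[0][1] + B[1][1] = -3 + -4 = -7, A[0][2] + B[2][1] = 7 + 0 = 7) = -7 (attained at k = 1)
  C[0][2] = min over k of (A[0][0] + B[0][2] = 2 + 4 = 6, A[0][1] + B[1][2] = -3 + -5 = -8, A[0][2] + B[2][2] = 7 + 5 = 12) = -8 (attained at k = 1)
  C[1][0] = min over k of (A[1][0] + B[0][0] = 9 + 3 = 12, A[1][1] + B[1][0] = 8 + 9 = 17, A[1][2] + B[2][0] = 10 + 4 = 14) = 12 (attained at k = 0)
  C[1][1] = min over k of (A[1][0] + B[0][1] = 9 + 2 = 11, A[1][1] + B[1][1] = 8 + -4 = 4, A[1][2] + B[2][1] = 10 + 0 = 10) = 4 (attained at k = 1)
  C[1][2] = min over k of (A[1][0] + B[0][2] = 9 + 4 = 13, A[1][1] + B[1][2] = 8 + -5 = 3, A[1][2] + B[2][2] = 10 + 5 = 15) = 3 (attained at k = 1)
  C[2][0] = min over k of (A[2][0] + B[0][0] = -5 + 3 = -2, A[2][1] + B[1][0] = -4 + 9 = 5, A[2][2] + B[2][0] = 7 + 4 = 11) = -2 (attained at k = 0)
  C[2][1] = min over k of (A[2][0] + B[0][1] = -5 + 2 = -3, A[2][1] + B[1][1] = -4 + -4 = -8, A[2][2] + B[2][1] = 7 + 0 = 7) = -8 (attained at k = 1)
  C[2][2] = min over k of (A[2][0] + B[0][2] = -5 + 4 = -1, A[2][1] + B[1][2] = -4 + -5 = -9, A[2][2] + B[2][2] = 7 + 5 = 12) = -9 (attained at k = 1)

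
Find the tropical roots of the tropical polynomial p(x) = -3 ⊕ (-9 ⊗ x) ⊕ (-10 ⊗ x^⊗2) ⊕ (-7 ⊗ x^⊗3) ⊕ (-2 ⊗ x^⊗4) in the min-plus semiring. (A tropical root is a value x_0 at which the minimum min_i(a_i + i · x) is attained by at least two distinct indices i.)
Roots: {-5, -3, 1, 6}

Each tropical root is a break point of the lower envelope of the lines y = a_i + i · x (there are 5 lines, with slopes 0, 1, ..., 4). Only the lines that attain the minimum somewhere contribute to roots; other lines are dominated. Here the surviving (envelope) indices are i = 4, i = 3, i = 2, i = 1, i = 0.
Intersections between consecutive envelope lines give the roots: for adjacent envelope indices i < j the intersection is x = (a_i − a_j) / (j − i). Reading off the sorted break points: {-5, -3, 1, 6}.
Verification: at each break x_0, at least two indices attain the minimum of min_i(a_i + i · x_0).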